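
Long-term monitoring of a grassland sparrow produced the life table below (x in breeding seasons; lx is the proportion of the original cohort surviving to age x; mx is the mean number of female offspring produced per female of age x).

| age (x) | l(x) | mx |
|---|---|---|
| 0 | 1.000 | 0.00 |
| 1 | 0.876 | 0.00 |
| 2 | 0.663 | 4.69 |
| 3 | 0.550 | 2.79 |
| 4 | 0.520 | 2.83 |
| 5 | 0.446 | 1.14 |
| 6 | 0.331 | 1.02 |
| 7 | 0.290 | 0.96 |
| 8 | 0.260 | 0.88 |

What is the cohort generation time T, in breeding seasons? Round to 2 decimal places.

lx·mx: 0, 0, 3.10947, 1.5345, 1.4716, 0.50844, 0.33762, 0.2784, 0.2288 → R0 = 7.46883
x·lx·mx: 0, 0, 6.21894, 4.6035, 5.8864, 2.5422, 2.02572, 1.9488, 1.8304 → Σ = 25.05596
T = 25.05596 / 7.46883 = 3.354737… → 3.35

3.35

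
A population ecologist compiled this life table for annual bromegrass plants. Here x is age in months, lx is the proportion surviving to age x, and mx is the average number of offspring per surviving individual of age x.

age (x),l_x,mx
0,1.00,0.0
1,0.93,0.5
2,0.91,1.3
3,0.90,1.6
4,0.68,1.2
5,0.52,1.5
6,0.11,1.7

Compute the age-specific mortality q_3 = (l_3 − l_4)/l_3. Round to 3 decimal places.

q_3 = (l_3 − l_4) / l_3 = (0.9 − 0.68) / 0.9
     = 0.22 / 0.9 = 0.244444… → 0.244

0.244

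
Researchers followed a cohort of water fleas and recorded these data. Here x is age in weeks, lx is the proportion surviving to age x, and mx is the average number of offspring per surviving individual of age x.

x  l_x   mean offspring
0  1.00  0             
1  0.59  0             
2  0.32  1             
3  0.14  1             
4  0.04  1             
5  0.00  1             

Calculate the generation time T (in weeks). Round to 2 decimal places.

2.44

lx·mx: 0, 0, 0.32, 0.14, 0.04, 0 → R0 = 0.5
x·lx·mx: 0, 0, 0.64, 0.42, 0.16, 0 → Σ = 1.22
T = 1.22 / 0.5 = 2.44 → 2.44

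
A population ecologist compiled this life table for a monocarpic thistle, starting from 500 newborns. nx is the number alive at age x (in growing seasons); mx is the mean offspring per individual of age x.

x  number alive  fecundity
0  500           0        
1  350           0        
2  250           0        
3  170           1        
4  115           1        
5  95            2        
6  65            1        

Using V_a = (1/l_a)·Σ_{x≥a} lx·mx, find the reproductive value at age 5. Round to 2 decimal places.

2.68

lx = nx/n0 = nx/500: 1, 0.7, 0.5, 0.34, 0.23, 0.19, 0.13
lx·mx for x ≥ 5: 0.38, 0.13 → sum = 0.51
V_5 = 0.51 / l_5 = 0.51 / 0.19 = 2.684211… → 2.68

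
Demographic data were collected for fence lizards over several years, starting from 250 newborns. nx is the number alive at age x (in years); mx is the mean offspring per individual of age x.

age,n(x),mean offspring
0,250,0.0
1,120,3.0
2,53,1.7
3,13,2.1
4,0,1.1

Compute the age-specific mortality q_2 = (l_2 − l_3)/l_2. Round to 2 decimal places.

lx = nx/n0 = nx/250: 1, 0.48, 0.212, 0.052, 0
q_2 = (l_2 − l_3) / l_2 = (0.212 − 0.052) / 0.212
     = 0.16 / 0.212 = 0.754717… → 0.75

0.75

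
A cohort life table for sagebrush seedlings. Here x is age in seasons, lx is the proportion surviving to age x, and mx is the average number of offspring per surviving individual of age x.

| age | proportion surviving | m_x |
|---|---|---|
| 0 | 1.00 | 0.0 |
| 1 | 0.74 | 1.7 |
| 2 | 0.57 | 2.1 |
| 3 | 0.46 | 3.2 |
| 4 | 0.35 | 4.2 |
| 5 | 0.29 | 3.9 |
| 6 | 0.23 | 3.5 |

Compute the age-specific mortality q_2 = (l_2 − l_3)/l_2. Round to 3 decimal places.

q_2 = (l_2 − l_3) / l_2 = (0.57 − 0.46) / 0.57
     = 0.11 / 0.57 = 0.192982… → 0.193

0.193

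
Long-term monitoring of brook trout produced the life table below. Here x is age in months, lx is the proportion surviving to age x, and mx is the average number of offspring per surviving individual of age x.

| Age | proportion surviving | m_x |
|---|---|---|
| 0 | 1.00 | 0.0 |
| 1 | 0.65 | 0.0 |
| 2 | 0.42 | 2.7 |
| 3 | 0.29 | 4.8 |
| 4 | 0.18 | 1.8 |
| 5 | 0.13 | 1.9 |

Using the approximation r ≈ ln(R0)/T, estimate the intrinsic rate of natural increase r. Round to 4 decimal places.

0.3901

R0 = Σ lx·mx = 0 + 0 + 1.134 + 1.392 + 0.324 + 0.247 = 3.097
Σ x·lx·mx = 8.975; T = 8.975/3.097 = 2.89797…
r ≈ ln(R0)/T = ln(3.097)/2.89797… = 0.390078… → 0.3901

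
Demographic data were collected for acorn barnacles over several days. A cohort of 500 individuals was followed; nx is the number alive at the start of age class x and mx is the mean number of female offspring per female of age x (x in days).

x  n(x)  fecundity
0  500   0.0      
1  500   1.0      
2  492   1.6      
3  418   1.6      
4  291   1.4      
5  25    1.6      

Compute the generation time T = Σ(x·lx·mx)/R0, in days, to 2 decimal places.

lx = nx/n0 = nx/500: 1, 1, 0.984, 0.836, 0.582, 0.05
lx·mx: 0, 1, 1.5744, 1.3376, 0.8148, 0.08 → R0 = 4.8068
x·lx·mx: 0, 1, 3.1488, 4.0128, 3.2592, 0.4 → Σ = 11.8208
T = 11.8208 / 4.8068 = 2.459183… → 2.46

2.46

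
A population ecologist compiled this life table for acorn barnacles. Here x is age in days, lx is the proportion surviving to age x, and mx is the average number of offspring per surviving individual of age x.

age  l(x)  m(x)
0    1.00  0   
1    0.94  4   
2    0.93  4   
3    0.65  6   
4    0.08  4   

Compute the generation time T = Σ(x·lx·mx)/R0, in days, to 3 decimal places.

lx·mx: 0, 3.76, 3.72, 3.9, 0.32 → R0 = 11.7
x·lx·mx: 0, 3.76, 7.44, 11.7, 1.28 → Σ = 24.18
T = 24.18 / 11.7 = 2.066667… → 2.067

2.067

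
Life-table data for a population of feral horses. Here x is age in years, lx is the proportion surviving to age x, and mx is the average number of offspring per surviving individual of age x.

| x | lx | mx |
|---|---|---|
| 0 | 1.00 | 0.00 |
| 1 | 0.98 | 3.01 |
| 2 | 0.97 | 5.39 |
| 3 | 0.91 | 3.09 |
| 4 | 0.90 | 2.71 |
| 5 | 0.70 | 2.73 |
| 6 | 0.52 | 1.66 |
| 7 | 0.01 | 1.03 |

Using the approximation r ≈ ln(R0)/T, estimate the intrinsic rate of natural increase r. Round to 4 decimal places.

R0 = Σ lx·mx = 0 + 2.9498 + 5.2283 + 2.8119 + 2.439 + 1.911 + 0.8632 + 0.0103 = 16.2135
Σ x·lx·mx = 46.4044; T = 46.4044/16.2135 = 2.86208…
r ≈ ln(R0)/T = ln(16.2135)/2.86208… = 0.973362… → 0.9734

0.9734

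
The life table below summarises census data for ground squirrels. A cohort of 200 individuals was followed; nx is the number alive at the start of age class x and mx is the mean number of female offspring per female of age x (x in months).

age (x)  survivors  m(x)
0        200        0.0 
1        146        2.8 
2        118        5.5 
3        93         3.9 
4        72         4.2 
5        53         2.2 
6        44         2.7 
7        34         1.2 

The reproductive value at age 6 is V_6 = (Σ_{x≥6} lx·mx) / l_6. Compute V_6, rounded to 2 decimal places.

3.63

lx = nx/n0 = nx/200: 1, 0.73, 0.59, 0.465, 0.36, 0.265, 0.22, 0.17
lx·mx for x ≥ 6: 0.594, 0.204 → sum = 0.798
V_6 = 0.798 / l_6 = 0.798 / 0.22 = 3.627273… → 3.63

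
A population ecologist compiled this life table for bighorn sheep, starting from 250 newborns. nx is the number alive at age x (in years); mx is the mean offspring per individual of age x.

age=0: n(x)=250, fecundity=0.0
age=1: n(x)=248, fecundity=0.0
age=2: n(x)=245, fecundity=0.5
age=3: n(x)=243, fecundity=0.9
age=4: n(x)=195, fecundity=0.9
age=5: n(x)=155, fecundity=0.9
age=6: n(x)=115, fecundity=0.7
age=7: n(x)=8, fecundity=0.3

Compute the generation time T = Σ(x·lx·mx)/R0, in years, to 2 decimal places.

lx = nx/n0 = nx/250: 1, 0.992, 0.98, 0.972, 0.78, 0.62, 0.46, 0.032
lx·mx: 0, 0, 0.49, 0.8748, 0.702, 0.558, 0.322, 0.0096 → R0 = 2.9564
x·lx·mx: 0, 0, 0.98, 2.6244, 2.808, 2.79, 1.932, 0.0672 → Σ = 11.2016
T = 11.2016 / 2.9564 = 3.788932… → 3.79

3.79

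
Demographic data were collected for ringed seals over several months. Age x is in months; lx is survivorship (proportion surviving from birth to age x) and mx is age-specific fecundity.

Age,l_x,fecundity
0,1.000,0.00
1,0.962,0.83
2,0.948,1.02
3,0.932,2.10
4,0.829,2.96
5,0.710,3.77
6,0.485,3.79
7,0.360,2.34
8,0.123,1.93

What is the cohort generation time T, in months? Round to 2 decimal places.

lx·mx: 0, 0.79846, 0.96696, 1.9572, 2.45384, 2.6767, 1.83815, 0.8424, 0.23739 → R0 = 11.7711
x·lx·mx: 0, 0.79846, 1.93392, 5.8716, 9.81536, 13.3835, 11.0289, 5.8968, 1.89912 → Σ = 50.62766
T = 50.62766 / 11.7711 = 4.301013… → 4.30

4.30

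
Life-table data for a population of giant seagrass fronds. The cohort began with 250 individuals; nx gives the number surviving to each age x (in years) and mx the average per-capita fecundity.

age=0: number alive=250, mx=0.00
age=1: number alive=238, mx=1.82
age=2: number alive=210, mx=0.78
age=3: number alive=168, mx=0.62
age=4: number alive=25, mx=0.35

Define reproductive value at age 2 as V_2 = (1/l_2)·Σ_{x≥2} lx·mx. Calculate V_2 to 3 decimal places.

1.318

lx = nx/n0 = nx/250: 1, 0.952, 0.84, 0.672, 0.1
lx·mx for x ≥ 2: 0.6552, 0.41664, 0.035 → sum = 1.10684
V_2 = 1.10684 / l_2 = 1.10684 / 0.84 = 1.317667… → 1.318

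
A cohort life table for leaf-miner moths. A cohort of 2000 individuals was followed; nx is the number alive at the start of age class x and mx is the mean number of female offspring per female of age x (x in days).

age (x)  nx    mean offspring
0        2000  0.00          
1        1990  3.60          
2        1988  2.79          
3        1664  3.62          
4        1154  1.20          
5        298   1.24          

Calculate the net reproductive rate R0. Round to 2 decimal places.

10.24

lx = nx/n0 = nx/2000: 1, 0.995, 0.994, 0.832, 0.577, 0.149
lx·mx by age: 0, 3.582, 2.77326, 3.01184, 0.6924, 0.18476
R0 = Σ lx·mx = 10.24426 → 10.24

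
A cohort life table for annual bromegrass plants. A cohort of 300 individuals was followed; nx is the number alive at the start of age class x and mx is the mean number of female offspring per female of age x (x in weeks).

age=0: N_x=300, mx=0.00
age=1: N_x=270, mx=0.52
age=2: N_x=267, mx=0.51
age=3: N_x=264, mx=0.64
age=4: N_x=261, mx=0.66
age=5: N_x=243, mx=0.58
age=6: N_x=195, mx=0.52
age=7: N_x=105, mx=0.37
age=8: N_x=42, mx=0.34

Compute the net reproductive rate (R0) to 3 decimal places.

3.044

lx = nx/n0 = nx/300: 1, 0.9, 0.89, 0.88, 0.87, 0.81, 0.65, 0.35, 0.14
lx·mx by age: 0, 0.468, 0.4539, 0.5632, 0.5742, 0.4698, 0.338, 0.1295, 0.0476
R0 = Σ lx·mx = 3.0442 → 3.044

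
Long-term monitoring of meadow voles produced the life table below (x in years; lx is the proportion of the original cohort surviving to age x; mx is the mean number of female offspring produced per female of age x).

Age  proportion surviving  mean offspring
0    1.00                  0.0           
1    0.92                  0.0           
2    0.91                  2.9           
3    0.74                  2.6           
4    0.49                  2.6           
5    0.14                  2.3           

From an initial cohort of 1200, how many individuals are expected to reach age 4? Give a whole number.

Expected survivors = N0 · l_4 = 1200 × 0.49 = 588 → 588

588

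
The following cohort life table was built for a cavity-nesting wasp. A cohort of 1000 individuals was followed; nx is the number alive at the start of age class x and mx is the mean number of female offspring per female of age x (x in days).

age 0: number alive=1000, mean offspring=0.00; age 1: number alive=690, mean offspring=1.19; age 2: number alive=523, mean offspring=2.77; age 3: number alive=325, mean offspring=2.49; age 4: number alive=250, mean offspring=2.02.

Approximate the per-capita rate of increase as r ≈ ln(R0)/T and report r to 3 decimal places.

0.560

lx = nx/n0 = nx/1000: 1, 0.69, 0.523, 0.325, 0.25
R0 = Σ lx·mx = 0 + 0.8211 + 1.44871 + 0.80925 + 0.505 = 3.58406
Σ x·lx·mx = 8.16627; T = 8.16627/3.58406 = 2.2785…
r ≈ ln(R0)/T = ln(3.58406)/2.2785… = 0.56024… → 0.560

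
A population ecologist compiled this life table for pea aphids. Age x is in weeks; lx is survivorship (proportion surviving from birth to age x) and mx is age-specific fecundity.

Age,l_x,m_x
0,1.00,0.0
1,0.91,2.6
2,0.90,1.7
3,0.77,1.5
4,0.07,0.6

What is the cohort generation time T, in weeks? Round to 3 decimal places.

lx·mx: 0, 2.366, 1.53, 1.155, 0.042 → R0 = 5.093
x·lx·mx: 0, 2.366, 3.06, 3.465, 0.168 → Σ = 9.059
T = 9.059 / 5.093 = 1.778716… → 1.779

1.779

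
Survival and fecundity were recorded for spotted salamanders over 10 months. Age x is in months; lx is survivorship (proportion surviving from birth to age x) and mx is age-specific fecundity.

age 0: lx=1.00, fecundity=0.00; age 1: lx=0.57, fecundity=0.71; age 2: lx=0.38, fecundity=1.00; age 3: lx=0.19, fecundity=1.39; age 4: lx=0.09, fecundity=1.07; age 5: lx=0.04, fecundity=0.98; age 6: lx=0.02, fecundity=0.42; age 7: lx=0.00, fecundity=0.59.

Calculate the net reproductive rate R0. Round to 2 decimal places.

1.19

lx·mx by age: 0, 0.4047, 0.38, 0.2641, 0.0963, 0.0392, 0.0084, 0
R0 = Σ lx·mx = 1.1927 → 1.19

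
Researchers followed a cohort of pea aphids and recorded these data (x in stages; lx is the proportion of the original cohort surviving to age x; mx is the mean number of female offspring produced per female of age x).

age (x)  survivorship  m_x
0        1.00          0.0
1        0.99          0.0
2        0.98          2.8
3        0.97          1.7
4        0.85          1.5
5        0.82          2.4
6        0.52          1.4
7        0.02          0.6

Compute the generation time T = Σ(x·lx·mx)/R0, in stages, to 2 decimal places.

lx·mx: 0, 0, 2.744, 1.649, 1.275, 1.968, 0.728, 0.012 → R0 = 8.376
x·lx·mx: 0, 0, 5.488, 4.947, 5.1, 9.84, 4.368, 0.084 → Σ = 29.827
T = 29.827 / 8.376 = 3.561008… → 3.56

3.56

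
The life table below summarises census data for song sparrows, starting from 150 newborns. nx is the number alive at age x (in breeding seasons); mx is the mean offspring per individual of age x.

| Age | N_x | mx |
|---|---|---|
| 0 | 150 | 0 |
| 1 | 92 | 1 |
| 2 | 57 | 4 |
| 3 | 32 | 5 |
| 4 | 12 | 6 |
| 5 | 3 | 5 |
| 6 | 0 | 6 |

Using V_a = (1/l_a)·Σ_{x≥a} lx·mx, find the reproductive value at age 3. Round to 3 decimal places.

lx = nx/n0 = nx/150: 1, 0.61333…, 0.38, 0.21333…, 0.08, 0.02, 0
lx·mx for x ≥ 3: 1.066667…, 0.48, 0.1, 0 → sum = 1.646667…
V_3 = 1.646667… / l_3 = 1.646667… / 0.213333… = 7.71875… → 7.719

7.719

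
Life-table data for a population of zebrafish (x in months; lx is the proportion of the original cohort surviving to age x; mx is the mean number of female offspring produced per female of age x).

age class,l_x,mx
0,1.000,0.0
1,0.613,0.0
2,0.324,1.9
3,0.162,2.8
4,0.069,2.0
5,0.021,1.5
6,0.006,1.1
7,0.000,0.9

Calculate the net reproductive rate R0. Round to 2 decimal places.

lx·mx by age: 0, 0, 0.6156, 0.4536, 0.138, 0.0315, 0.0066, 0
R0 = Σ lx·mx = 1.2453 → 1.25

1.25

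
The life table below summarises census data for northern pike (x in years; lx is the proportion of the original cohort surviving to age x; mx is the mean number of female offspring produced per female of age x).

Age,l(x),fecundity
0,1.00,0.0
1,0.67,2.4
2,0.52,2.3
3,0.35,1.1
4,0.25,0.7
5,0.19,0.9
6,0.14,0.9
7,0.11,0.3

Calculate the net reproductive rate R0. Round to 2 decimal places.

3.69

lx·mx by age: 0, 1.608, 1.196, 0.385, 0.175, 0.171, 0.126, 0.033
R0 = Σ lx·mx = 3.694 → 3.69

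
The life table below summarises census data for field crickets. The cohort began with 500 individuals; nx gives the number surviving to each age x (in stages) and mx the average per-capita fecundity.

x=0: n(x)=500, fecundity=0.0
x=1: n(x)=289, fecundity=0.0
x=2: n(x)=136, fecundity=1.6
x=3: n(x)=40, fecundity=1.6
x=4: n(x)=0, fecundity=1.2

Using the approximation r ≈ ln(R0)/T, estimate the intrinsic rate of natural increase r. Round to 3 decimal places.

lx = nx/n0 = nx/500: 1, 0.578, 0.272, 0.08, 0
R0 = Σ lx·mx = 0 + 0 + 0.4352 + 0.128 + 0 = 0.5632
Σ x·lx·mx = 1.2544; T = 1.2544/0.5632 = 2.22727…
r ≈ ln(R0)/T = ln(0.5632)/2.22727… = -0.25777… → -0.258

-0.258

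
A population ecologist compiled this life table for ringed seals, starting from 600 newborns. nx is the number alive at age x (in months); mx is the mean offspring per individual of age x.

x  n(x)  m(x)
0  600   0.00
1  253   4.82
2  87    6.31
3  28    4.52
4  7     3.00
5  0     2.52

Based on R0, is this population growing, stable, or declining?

growing

lx = nx/n0 = nx/600: 1, 0.42167…, 0.145, 0.04667…, 0.01167…, 0
R0 = Σ lx·mx = 0 + 2.032433… + 0.91495 + 0.210933… + 0.035… + 0 = 3.193317…
R0 > 1, so the population is growing.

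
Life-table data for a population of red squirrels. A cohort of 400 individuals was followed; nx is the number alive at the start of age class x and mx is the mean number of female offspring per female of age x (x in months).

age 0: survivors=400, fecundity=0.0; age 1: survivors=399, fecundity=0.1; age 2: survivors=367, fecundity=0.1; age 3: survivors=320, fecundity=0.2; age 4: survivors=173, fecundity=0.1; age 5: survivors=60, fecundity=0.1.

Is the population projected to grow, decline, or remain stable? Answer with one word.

lx = nx/n0 = nx/400: 1, 0.9975, 0.9175, 0.8, 0.4325, 0.15
R0 = Σ lx·mx = 0 + 0.09975 + 0.09175 + 0.16 + 0.04325 + 0.015 = 0.40975
R0 < 1, so the population is declining.

declining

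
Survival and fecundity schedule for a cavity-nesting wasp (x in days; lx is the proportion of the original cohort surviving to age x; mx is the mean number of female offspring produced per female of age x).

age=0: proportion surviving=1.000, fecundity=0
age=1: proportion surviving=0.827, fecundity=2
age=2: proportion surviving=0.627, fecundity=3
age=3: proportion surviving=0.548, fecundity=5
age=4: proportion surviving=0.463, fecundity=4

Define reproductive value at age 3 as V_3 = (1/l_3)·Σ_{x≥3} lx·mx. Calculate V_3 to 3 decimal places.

lx·mx for x ≥ 3: 2.74, 1.852 → sum = 4.592
V_3 = 4.592 / l_3 = 4.592 / 0.548 = 8.379562… → 8.380

8.380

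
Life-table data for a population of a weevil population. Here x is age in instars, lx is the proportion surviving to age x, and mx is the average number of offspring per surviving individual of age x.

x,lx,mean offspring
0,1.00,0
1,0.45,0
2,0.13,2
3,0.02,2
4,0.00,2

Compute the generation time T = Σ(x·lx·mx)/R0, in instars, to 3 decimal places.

lx·mx: 0, 0, 0.26, 0.04, 0 → R0 = 0.3
x·lx·mx: 0, 0, 0.52, 0.12, 0 → Σ = 0.64
T = 0.64 / 0.3 = 2.133333… → 2.133

2.133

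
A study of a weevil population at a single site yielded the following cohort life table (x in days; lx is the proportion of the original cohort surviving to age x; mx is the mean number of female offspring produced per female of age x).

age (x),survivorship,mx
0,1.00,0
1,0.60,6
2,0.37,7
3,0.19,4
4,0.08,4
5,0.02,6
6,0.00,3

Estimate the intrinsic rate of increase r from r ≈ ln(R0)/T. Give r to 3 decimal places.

R0 = Σ lx·mx = 0 + 3.6 + 2.59 + 0.76 + 0.32 + 0.12 + 0 = 7.39
Σ x·lx·mx = 12.94; T = 12.94/7.39 = 1.75101…
r ≈ ln(R0)/T = ln(7.39)/1.75101… = 1.14227… → 1.142

1.142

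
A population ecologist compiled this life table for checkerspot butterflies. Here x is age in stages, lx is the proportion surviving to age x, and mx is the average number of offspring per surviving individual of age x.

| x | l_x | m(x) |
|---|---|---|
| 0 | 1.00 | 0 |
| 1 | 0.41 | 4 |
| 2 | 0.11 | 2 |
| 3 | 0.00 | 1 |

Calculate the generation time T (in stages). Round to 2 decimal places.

lx·mx: 0, 1.64, 0.22, 0 → R0 = 1.86
x·lx·mx: 0, 1.64, 0.44, 0 → Σ = 2.08
T = 2.08 / 1.86 = 1.11828… → 1.12

1.12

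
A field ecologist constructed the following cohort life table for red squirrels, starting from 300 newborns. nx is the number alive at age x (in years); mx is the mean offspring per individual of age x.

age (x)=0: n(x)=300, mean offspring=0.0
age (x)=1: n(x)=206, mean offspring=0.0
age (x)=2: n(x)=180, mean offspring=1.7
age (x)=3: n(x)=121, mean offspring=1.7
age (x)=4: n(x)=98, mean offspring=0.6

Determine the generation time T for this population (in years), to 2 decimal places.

lx = nx/n0 = nx/300: 1, 0.68667…, 0.6, 0.40333…, 0.32667…
lx·mx: 0, 0, 1.02, 0.685667…, 0.196… → R0 = 1.901667…
x·lx·mx: 0, 0, 2.04, 2.057…, 0.784… → Σ = 4.881…
T = 4.881… / 1.901667… = 2.566696… → 2.57

2.57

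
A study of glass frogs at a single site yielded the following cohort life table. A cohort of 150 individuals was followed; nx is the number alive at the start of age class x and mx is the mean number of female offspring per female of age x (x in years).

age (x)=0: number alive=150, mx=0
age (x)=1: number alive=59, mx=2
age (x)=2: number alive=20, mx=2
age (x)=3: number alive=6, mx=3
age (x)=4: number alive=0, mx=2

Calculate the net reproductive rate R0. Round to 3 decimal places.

1.173

lx = nx/n0 = nx/150: 1, 0.39333…, 0.13333…, 0.04, 0
lx·mx by age: 0, 0.786667…, 0.266667…, 0.12, 0
R0 = Σ lx·mx = 1.173333… → 1.173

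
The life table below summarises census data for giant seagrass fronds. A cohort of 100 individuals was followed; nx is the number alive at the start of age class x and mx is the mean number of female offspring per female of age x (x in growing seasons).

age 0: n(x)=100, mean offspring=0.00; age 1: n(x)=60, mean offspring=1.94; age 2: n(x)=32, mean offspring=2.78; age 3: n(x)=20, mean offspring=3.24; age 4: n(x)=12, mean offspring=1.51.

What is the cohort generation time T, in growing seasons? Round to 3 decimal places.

1.947

lx = nx/n0 = nx/100: 1, 0.6, 0.32, 0.2, 0.12
lx·mx: 0, 1.164, 0.8896, 0.648, 0.1812 → R0 = 2.8828
x·lx·mx: 0, 1.164, 1.7792, 1.944, 0.7248 → Σ = 5.612
T = 5.612 / 2.8828 = 1.946718… → 1.947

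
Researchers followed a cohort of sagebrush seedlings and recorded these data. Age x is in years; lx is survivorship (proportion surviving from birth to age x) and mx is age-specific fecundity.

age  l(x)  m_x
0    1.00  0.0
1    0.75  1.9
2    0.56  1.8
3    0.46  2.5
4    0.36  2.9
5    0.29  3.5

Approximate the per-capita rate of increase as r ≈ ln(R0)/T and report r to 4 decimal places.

R0 = Σ lx·mx = 0 + 1.425 + 1.008 + 1.15 + 1.044 + 1.015 = 5.642
Σ x·lx·mx = 16.142; T = 16.142/5.642 = 2.86104…
r ≈ ln(R0)/T = ln(5.642)/2.86104… = 0.604758… → 0.6048

0.6048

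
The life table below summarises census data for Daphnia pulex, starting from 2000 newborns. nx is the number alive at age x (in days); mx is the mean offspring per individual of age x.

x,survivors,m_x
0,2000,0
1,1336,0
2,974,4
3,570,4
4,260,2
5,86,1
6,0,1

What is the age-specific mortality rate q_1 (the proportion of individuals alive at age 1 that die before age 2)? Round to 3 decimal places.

lx = nx/n0 = nx/2000: 1, 0.668, 0.487, 0.285, 0.13, 0.043, 0
q_1 = (l_1 − l_2) / l_1 = (0.668 − 0.487) / 0.668
     = 0.181 / 0.668 = 0.270958… → 0.271

0.271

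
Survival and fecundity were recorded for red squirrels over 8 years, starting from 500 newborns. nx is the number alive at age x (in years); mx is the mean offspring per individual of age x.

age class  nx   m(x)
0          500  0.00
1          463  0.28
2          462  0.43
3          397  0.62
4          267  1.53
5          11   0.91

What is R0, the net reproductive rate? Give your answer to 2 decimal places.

1.99

lx = nx/n0 = nx/500: 1, 0.926, 0.924, 0.794, 0.534, 0.022
lx·mx by age: 0, 0.25928, 0.39732, 0.49228, 0.81702, 0.02002
R0 = Σ lx·mx = 1.98592 → 1.99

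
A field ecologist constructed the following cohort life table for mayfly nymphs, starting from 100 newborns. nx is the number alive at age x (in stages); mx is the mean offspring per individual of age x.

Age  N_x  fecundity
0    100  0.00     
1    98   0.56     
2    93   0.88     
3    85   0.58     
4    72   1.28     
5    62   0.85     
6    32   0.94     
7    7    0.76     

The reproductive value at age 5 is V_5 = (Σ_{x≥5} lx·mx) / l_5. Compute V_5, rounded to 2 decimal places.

1.42

lx = nx/n0 = nx/100: 1, 0.98, 0.93, 0.85, 0.72, 0.62, 0.32, 0.07
lx·mx for x ≥ 5: 0.527, 0.3008, 0.0532 → sum = 0.881
V_5 = 0.881 / l_5 = 0.881 / 0.62 = 1.420968… → 1.42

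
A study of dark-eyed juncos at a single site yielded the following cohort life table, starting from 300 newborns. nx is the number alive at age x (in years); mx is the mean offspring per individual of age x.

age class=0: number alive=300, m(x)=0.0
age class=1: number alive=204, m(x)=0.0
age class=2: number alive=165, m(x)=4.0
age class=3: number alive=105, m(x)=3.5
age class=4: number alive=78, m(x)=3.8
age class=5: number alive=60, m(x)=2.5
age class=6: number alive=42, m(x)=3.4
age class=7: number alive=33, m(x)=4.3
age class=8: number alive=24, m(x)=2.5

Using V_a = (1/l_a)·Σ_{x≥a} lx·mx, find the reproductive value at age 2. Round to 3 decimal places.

11.022

lx = nx/n0 = nx/300: 1, 0.68, 0.55, 0.35, 0.26, 0.2, 0.14, 0.11, 0.08
lx·mx for x ≥ 2: 2.2, 1.225, 0.988, 0.5, 0.476, 0.473, 0.2 → sum = 6.062
V_2 = 6.062 / l_2 = 6.062 / 0.55 = 11.021818… → 11.022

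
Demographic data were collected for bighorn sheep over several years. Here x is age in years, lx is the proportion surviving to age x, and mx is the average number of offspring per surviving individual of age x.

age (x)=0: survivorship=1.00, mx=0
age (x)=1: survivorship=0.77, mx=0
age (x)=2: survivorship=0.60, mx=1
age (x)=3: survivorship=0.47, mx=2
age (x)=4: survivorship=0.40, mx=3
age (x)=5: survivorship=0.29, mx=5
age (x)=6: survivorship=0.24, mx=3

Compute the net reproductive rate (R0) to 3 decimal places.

lx·mx by age: 0, 0, 0.6, 0.94, 1.2, 1.45, 0.72
R0 = Σ lx·mx = 4.91 → 4.910

4.910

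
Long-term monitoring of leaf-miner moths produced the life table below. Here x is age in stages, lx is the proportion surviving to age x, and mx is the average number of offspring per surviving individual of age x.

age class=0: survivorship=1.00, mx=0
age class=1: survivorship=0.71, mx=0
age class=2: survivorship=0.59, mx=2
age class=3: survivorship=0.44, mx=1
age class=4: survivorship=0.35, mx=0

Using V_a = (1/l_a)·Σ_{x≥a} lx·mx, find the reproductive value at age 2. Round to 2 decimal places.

lx·mx for x ≥ 2: 1.18, 0.44, 0 → sum = 1.62
V_2 = 1.62 / l_2 = 1.62 / 0.59 = 2.745763… → 2.75

2.75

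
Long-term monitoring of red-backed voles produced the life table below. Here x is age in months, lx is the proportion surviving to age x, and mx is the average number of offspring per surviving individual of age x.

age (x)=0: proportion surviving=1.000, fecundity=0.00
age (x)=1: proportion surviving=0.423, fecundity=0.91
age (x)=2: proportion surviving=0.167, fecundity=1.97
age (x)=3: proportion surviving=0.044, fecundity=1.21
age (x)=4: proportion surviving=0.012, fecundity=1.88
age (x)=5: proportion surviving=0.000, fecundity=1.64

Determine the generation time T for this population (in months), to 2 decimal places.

1.64

lx·mx: 0, 0.38493, 0.32899, 0.05324, 0.02256, 0 → R0 = 0.78972
x·lx·mx: 0, 0.38493, 0.65798, 0.15972, 0.09024, 0 → Σ = 1.29287
T = 1.29287 / 0.78972 = 1.637125… → 1.64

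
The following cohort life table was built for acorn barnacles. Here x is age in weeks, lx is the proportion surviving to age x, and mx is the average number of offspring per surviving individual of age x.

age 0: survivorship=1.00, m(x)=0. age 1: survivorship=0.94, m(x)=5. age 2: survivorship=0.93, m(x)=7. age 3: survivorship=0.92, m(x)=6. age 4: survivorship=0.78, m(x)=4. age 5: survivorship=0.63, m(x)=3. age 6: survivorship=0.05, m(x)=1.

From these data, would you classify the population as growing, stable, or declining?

R0 = Σ lx·mx = 0 + 4.7 + 6.51 + 5.52 + 3.12 + 1.89 + 0.05 = 21.79
R0 > 1, so the population is growing.

growing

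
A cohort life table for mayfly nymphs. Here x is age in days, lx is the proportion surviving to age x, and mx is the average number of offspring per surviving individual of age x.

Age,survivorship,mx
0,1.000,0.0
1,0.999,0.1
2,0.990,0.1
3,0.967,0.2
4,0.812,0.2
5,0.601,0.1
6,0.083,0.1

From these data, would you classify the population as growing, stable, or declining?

declining

R0 = Σ lx·mx = 0 + 0.0999 + 0.099 + 0.1934 + 0.1624 + 0.0601 + 0.0083 = 0.6231
R0 < 1, so the population is declining.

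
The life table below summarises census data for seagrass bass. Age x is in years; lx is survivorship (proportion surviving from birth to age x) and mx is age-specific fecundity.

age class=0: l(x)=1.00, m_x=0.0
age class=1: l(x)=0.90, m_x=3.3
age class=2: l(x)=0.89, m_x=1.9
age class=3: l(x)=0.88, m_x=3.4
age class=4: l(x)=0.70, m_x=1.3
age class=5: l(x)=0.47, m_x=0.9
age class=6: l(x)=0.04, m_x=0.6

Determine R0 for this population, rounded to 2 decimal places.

9.01

lx·mx by age: 0, 2.97, 1.691, 2.992, 0.91, 0.423, 0.024
R0 = Σ lx·mx = 9.01 → 9.01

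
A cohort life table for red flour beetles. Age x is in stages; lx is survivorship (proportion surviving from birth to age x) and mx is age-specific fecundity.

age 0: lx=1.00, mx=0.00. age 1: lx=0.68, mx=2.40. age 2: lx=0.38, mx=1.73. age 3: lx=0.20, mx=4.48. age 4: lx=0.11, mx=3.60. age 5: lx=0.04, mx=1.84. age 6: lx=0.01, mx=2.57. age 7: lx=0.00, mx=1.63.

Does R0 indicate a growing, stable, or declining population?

growing

R0 = Σ lx·mx = 0 + 1.632 + 0.6574 + 0.896 + 0.396 + 0.0736 + 0.0257 + 0 = 3.6807
R0 > 1, so the population is growing.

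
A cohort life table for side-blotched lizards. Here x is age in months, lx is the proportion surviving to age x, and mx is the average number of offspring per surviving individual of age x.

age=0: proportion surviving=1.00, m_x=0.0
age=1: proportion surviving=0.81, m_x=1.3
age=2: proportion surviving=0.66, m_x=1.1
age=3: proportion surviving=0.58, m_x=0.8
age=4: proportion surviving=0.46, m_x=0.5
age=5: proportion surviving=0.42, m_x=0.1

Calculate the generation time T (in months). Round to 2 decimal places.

2.00

lx·mx: 0, 1.053, 0.726, 0.464, 0.23, 0.042 → R0 = 2.515
x·lx·mx: 0, 1.053, 1.452, 1.392, 0.92, 0.21 → Σ = 5.027
T = 5.027 / 2.515 = 1.998807… → 2.00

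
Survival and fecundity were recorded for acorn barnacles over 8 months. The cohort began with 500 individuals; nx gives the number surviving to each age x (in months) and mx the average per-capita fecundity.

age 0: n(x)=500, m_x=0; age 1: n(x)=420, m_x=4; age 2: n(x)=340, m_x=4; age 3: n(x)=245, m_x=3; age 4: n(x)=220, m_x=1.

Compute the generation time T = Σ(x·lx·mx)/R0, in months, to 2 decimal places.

1.87

lx = nx/n0 = nx/500: 1, 0.84, 0.68, 0.49, 0.44
lx·mx: 0, 3.36, 2.72, 1.47, 0.44 → R0 = 7.99
x·lx·mx: 0, 3.36, 5.44, 4.41, 1.76 → Σ = 14.97
T = 14.97 / 7.99 = 1.873592… → 1.87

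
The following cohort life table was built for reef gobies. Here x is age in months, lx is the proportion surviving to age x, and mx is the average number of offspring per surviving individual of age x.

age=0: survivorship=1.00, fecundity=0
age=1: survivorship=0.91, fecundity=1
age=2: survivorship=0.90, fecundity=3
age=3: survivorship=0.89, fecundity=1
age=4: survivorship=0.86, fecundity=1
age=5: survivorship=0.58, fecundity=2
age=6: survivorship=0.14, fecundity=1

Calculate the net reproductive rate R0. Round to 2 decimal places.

lx·mx by age: 0, 0.91, 2.7, 0.89, 0.86, 1.16, 0.14
R0 = Σ lx·mx = 6.66 → 6.66

6.66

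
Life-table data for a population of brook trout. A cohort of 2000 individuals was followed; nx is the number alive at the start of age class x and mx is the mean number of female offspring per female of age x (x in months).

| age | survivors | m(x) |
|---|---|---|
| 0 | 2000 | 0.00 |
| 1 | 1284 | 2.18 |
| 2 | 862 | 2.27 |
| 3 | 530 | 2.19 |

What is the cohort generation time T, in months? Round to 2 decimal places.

1.72

lx = nx/n0 = nx/2000: 1, 0.642, 0.431, 0.265
lx·mx: 0, 1.39956, 0.97837, 0.58035 → R0 = 2.95828
x·lx·mx: 0, 1.39956, 1.95674, 1.74105 → Σ = 5.09735
T = 5.09735 / 2.95828 = 1.723079… → 1.72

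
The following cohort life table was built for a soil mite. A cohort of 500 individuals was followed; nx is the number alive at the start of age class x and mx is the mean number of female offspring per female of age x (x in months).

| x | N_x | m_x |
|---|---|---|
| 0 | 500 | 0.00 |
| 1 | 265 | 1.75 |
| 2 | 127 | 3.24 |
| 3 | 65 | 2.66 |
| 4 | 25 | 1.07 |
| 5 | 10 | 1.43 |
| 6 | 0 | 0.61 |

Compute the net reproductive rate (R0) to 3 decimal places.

lx = nx/n0 = nx/500: 1, 0.53, 0.254, 0.13, 0.05, 0.02, 0
lx·mx by age: 0, 0.9275, 0.82296, 0.3458, 0.0535, 0.0286, 0
R0 = Σ lx·mx = 2.17836 → 2.178

2.178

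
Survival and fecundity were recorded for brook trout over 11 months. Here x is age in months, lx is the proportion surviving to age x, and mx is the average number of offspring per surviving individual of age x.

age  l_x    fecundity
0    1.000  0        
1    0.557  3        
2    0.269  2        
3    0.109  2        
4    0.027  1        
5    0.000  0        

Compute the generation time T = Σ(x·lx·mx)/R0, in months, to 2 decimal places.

1.43

lx·mx: 0, 1.671, 0.538, 0.218, 0.027, 0 → R0 = 2.454
x·lx·mx: 0, 1.671, 1.076, 0.654, 0.108, 0 → Σ = 3.509
T = 3.509 / 2.454 = 1.42991… → 1.43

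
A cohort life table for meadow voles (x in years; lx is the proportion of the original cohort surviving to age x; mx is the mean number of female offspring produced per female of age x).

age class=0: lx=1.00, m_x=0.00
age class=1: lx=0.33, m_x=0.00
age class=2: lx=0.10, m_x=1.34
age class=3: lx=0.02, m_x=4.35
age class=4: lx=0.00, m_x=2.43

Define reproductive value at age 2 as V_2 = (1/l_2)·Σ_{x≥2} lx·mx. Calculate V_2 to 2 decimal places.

lx·mx for x ≥ 2: 0.134, 0.087, 0 → sum = 0.221
V_2 = 0.221 / l_2 = 0.221 / 0.1 = 2.21 → 2.21

2.21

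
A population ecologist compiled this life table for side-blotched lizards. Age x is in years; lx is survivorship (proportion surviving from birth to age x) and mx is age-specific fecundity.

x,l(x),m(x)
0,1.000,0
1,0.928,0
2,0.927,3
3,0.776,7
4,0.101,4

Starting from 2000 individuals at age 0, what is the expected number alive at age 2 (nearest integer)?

Expected survivors = N0 · l_2 = 2000 × 0.927 = 1854 → 1854

1854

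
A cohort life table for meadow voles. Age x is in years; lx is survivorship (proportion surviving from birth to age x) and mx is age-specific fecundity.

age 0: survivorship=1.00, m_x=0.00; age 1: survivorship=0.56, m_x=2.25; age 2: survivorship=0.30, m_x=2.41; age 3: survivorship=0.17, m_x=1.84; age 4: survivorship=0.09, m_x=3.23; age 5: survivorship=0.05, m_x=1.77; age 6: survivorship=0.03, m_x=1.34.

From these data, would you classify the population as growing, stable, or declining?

growing

R0 = Σ lx·mx = 0 + 1.26 + 0.723 + 0.3128 + 0.2907 + 0.0885 + 0.0402 = 2.7152
R0 > 1, so the population is growing.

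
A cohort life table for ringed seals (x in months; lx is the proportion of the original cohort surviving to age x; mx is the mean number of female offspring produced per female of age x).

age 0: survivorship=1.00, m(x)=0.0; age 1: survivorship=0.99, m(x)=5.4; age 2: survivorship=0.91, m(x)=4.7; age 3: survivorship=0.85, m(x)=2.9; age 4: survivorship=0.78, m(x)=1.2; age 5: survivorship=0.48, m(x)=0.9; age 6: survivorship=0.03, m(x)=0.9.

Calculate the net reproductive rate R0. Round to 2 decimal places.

13.48

lx·mx by age: 0, 5.346, 4.277, 2.465, 0.936, 0.432, 0.027
R0 = Σ lx·mx = 13.483 → 13.48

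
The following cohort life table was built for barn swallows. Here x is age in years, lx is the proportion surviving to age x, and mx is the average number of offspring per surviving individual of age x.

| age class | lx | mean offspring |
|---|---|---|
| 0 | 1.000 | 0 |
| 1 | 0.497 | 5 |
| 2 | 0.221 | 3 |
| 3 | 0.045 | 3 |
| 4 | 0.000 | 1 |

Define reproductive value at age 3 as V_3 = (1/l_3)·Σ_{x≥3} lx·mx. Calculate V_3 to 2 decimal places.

3.00

lx·mx for x ≥ 3: 0.135, 0 → sum = 0.135
V_3 = 0.135 / l_3 = 0.135 / 0.045 = 3 → 3.00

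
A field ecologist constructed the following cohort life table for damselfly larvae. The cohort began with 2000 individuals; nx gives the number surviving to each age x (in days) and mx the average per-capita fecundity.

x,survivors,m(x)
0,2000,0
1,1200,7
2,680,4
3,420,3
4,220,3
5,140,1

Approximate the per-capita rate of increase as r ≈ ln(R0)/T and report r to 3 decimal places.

lx = nx/n0 = nx/2000: 1, 0.6, 0.34, 0.21, 0.11, 0.07
R0 = Σ lx·mx = 0 + 4.2 + 1.36 + 0.63 + 0.33 + 0.07 = 6.59
Σ x·lx·mx = 10.48; T = 10.48/6.59 = 1.59029…
r ≈ ln(R0)/T = ln(6.59)/1.59029… = 1.18567… → 1.186

1.186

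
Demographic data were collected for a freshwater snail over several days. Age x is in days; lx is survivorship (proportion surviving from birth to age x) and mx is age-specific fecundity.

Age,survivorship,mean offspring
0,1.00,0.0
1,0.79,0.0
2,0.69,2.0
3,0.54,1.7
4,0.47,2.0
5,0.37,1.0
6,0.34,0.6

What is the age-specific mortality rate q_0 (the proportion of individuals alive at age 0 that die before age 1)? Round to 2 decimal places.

q_0 = (l_0 − l_1) / l_0 = (1 − 0.79) / 1
     = 0.21 / 1 = 0.21 → 0.21

0.21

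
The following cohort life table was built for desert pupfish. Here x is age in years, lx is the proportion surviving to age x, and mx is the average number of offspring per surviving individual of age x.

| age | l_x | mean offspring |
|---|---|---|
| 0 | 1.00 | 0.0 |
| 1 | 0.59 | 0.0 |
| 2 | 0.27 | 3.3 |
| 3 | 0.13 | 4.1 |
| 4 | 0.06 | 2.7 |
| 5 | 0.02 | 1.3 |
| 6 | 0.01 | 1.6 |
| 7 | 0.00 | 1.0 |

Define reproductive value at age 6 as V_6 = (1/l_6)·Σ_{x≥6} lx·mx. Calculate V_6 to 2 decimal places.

1.60

lx·mx for x ≥ 6: 0.016, 0 → sum = 0.016
V_6 = 0.016 / l_6 = 0.016 / 0.01 = 1.6 → 1.60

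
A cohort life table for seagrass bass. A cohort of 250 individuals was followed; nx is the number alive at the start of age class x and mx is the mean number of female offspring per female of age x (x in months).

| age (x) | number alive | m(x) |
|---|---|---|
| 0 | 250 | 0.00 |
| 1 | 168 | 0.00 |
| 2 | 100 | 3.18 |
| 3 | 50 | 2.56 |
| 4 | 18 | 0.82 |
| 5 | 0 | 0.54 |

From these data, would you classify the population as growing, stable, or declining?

growing

lx = nx/n0 = nx/250: 1, 0.672, 0.4, 0.2, 0.072, 0
R0 = Σ lx·mx = 0 + 0 + 1.272 + 0.512 + 0.05904 + 0 = 1.84304
R0 > 1, so the population is growing.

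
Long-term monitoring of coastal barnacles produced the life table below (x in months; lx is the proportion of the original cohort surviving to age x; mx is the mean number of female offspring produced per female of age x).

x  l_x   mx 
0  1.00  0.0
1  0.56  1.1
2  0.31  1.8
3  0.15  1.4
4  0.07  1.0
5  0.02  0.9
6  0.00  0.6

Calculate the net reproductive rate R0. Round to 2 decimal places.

1.47

lx·mx by age: 0, 0.616, 0.558, 0.21, 0.07, 0.018, 0
R0 = Σ lx·mx = 1.472 → 1.47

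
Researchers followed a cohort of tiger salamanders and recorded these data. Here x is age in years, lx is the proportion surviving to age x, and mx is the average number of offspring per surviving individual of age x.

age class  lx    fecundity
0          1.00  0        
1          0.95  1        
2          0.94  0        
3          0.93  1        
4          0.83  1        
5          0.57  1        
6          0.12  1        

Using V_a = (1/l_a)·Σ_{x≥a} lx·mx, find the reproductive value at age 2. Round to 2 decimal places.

lx·mx for x ≥ 2: 0, 0.93, 0.83, 0.57, 0.12 → sum = 2.45
V_2 = 2.45 / l_2 = 2.45 / 0.94 = 2.606383… → 2.61

2.61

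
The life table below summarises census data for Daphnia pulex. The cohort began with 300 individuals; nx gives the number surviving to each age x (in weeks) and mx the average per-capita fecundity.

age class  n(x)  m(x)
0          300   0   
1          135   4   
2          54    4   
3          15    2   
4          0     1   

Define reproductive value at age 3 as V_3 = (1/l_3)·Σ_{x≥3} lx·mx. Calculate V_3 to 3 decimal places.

2.000

lx = nx/n0 = nx/300: 1, 0.45, 0.18, 0.05, 0
lx·mx for x ≥ 3: 0.1, 0 → sum = 0.1
V_3 = 0.1 / l_3 = 0.1 / 0.05 = 2 → 2.000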